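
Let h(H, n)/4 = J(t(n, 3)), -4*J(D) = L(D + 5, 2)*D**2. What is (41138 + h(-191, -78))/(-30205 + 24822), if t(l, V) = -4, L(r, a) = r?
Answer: -41122/5383 ≈ -7.6392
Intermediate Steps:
J(D) = -D**2*(5 + D)/4 (J(D) = -(D + 5)*D**2/4 = -(5 + D)*D**2/4 = -D**2*(5 + D)/4)
h(H, n) = -16 (h(H, n) = 4*((1/4)*(-4)**2*(-5 - 1*(-4))) = 4*((1/4)*16*(-5 + 4)) = 4*((1/4)*16*(-1)) = 4*(-4) = -16)
(41138 + h(-191, -78))/(-30205 + 24822) = (41138 - 16)/(-30205 + 24822) = 41122/(-5383) = 41122*(-1/5383) = -41122/5383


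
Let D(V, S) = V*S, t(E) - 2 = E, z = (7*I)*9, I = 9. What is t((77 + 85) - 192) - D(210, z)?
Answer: -119098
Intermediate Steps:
z = 567 (z = (7*9)*9 = 63*9 = 567)
t(E) = 2 + E
D(V, S) = S*V
t((77 + 85) - 192) - D(210, z) = (2 + ((77 + 85) - 192)) - 567*210 = (2 + (162 - 192)) - 1*119070 = (2 - 30) - 119070 = -28 - 119070 = -119098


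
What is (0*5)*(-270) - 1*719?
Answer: -719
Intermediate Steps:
(0*5)*(-270) - 1*719 = 0*(-270) - 719 = 0 - 719 = -719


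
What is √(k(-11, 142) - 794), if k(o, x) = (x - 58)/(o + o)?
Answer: 2*I*√24134/11 ≈ 28.246*I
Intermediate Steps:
k(o, x) = (-58 + x)/(2*o) (k(o, x) = (-58 + x)/((2*o)) = (-58 + x)*(1/(2*o)) = (-58 + x)/(2*o))
√(k(-11, 142) - 794) = √((½)*(-58 + 142)/(-11) - 794) = √((½)*(-1/11)*84 - 794) = √(-42/11 - 794) = √(-8776/11) = 2*I*√24134/11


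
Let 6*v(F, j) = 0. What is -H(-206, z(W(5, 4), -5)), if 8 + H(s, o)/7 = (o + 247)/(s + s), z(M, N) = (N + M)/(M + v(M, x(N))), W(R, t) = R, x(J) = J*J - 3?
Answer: 24801/412 ≈ 60.197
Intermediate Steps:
x(J) = -3 + J² (x(J) = J² - 3 = -3 + J²)
v(F, j) = 0 (v(F, j) = (⅙)*0 = 0)
z(M, N) = (M + N)/M (z(M, N) = (N + M)/(M + 0) = (M + N)/M)
H(s, o) = -56 + 7*(247 + o)/(2*s) (H(s, o) = -56 + 7*((o + 247)/(s + s)) = -56 + 7*((247 + o)/((2*s))) = -56 + 7*((247 + o)*(1/(2*s))) = -56 + 7*((247 + o)/(2*s)) = -56 + 7*(247 + o)/(2*s))
-H(-206, z(W(5, 4), -5)) = -7*(247 + (5 - 5)/5 - 16*(-206))/(2*(-206)) = -7*(-1)*(247 + (⅕)*0 + 3296)/(2*206) = -7*(-1)*(247 + 0 + 3296)/(2*206) = -7*(-1)*3543/(2*206) = -1*(-24801/412) = 24801/412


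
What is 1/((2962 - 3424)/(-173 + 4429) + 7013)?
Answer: 304/2131919 ≈ 0.00014259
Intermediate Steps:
1/((2962 - 3424)/(-173 + 4429) + 7013) = 1/(-462/4256 + 7013) = 1/(-462*1/4256 + 7013) = 1/(-33/304 + 7013) = 1/(2131919/304) = 304/2131919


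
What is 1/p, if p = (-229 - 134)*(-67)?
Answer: 1/24321 ≈ 4.1117e-5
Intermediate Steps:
p = 24321 (p = -363*(-67) = 24321)
1/p = 1/24321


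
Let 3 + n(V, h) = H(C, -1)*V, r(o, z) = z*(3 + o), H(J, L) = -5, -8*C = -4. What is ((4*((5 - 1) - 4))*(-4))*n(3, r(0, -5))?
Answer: 0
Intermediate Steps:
C = ½ (C = -⅛*(-4) = ½ ≈ 0.50000)
n(V, h) = -3 - 5*V
((4*((5 - 1) - 4))*(-4))*n(3, r(0, -5)) = ((4*((5 - 1) - 4))*(-4))*(-3 - 5*3) = ((4*(4 - 4))*(-4))*(-3 - 15) = ((4*0)*(-4))*(-18) = (0*(-4))*(-18) = 0*(-18) = 0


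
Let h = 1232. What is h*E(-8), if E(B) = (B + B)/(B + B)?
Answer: 1232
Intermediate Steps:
E(B) = 1 (E(B) = (2*B)/((2*B)) = (2*B)*(1/(2*B)) = 1)
h*E(-8) = 1232*1 = 1232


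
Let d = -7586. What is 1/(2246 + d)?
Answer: -1/5340 ≈ -0.00018727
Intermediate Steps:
1/(2246 + d) = 1/(2246 - 7586) = 1/(-5340) = -1/5340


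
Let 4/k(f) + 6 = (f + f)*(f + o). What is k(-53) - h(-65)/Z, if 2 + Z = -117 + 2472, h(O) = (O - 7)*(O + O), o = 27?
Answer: -989638/248875 ≈ -3.9764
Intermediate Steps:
h(O) = 2*O*(-7 + O) (h(O) = (-7 + O)*(2*O) = 2*O*(-7 + O))
k(f) = 4/(-6 + 2*f*(27 + f)) (k(f) = 4/(-6 + (f + f)*(f + 27)) = 4/(-6 + (2*f)*(27 + f)) = 4/(-6 + 2*f*(27 + f)))
Z = 2353 (Z = -2 + (-117 + 2472) = -2 + 2355 = 2353)
k(-53) - h(-65)/Z = 2/(-3 + (-53)**2 + 27*(-53)) - 2*(-65)*(-7 - 65)/2353 = 2/(-3 + 2809 - 1431) - 2*(-65)*(-72)/2353 = 2/1375 - 9360/2353 = 2*(1/1375) - 1*720/181 = 2/1375 - 720/181 = -989638/248875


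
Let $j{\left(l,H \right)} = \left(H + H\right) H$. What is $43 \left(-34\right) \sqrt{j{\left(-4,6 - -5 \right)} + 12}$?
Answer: $- 1462 \sqrt{254} \approx -23300.0$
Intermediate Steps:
$j{\left(l,H \right)} = 2 H^{2}$ ($j{\left(l,H \right)} = 2 H H = 2 H^{2}$)
$43 \left(-34\right) \sqrt{j{\left(-4,6 - -5 \right)} + 12} = 43 \left(-34\right) \sqrt{2 \left(6 - -5\right)^{2} + 12} = - 1462 \sqrt{2 \left(6 + 5\right)^{2} + 12} = - 1462 \sqrt{2 \cdot 11^{2} + 12} = - 1462 \sqrt{2 \cdot 121 + 12} = - 1462 \sqrt{242 + 12} = - 1462 \sqrt{254}$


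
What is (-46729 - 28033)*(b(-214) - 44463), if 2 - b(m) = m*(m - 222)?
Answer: 10299586930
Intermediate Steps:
b(m) = 2 - m*(-222 + m) (b(m) = 2 - m*(m - 222) = 2 - m*(-222 + m))
(-46729 - 28033)*(b(-214) - 44463) = (-46729 - 28033)*((2 - 1*(-214)**2 + 222*(-214)) - 44463) = -74762*((2 - 1*45796 - 47508) - 44463) = -74762*((2 - 45796 - 47508) - 44463) = -74762*(-93302 - 44463) = -74762*(-137765) = 10299586930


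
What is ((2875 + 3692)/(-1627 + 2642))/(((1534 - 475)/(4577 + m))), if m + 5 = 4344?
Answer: 19517124/358295 ≈ 54.472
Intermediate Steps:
m = 4339 (m = -5 + 4344 = 4339)
((2875 + 3692)/(-1627 + 2642))/(((1534 - 475)/(4577 + m))) = ((2875 + 3692)/(-1627 + 2642))/(((1534 - 475)/(4577 + 4339))) = (6567/1015)/((1059/8916)) = (6567*(1/1015))/((1059*(1/8916))) = 6567/(1015*(353/2972)) = (6567/1015)*(2972/353) = 19517124/358295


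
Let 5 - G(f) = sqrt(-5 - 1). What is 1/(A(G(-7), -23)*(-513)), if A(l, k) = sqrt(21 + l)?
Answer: -1/(513*sqrt(26 - I*sqrt(6))) ≈ -0.00038103 - 1.7909e-5*I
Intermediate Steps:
G(f) = 5 - I*sqrt(6) (G(f) = 5 - sqrt(-5 - 1) = 5 - sqrt(-6) = 5 - I*sqrt(6))
1/(A(G(-7), -23)*(-513)) = 1/(sqrt(21 + (5 - I*sqrt(6)))*(-513)) = 1/(sqrt(26 - I*sqrt(6))*(-513)) = 1/(-513*sqrt(26 - I*sqrt(6))) = -1/(513*sqrt(26 - I*sqrt(6)))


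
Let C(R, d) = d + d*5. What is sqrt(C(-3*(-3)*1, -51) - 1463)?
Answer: I*sqrt(1769) ≈ 42.06*I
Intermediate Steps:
C(R, d) = 6*d (C(R, d) = d + 5*d = 6*d)
sqrt(C(-3*(-3)*1, -51) - 1463) = sqrt(6*(-51) - 1463) = sqrt(-306 - 1463) = sqrt(-1769) = I*sqrt(1769)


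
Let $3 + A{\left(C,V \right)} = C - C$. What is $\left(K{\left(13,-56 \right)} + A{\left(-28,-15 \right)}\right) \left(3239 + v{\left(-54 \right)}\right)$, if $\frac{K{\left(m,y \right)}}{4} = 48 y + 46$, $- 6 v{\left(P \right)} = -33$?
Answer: $- \frac{68595219}{2} \approx -3.4298 \cdot 10^{7}$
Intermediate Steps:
$v{\left(P \right)} = \frac{11}{2}$ ($v{\left(P \right)} = \left(- \frac{1}{6}\right) \left(-33\right) = \frac{11}{2}$)
$A{\left(C,V \right)} = -3$ ($A{\left(C,V \right)} = -3 + \left(C - C\right) = -3 + 0 = -3$)
$K{\left(m,y \right)} = 184 + 192 y$ ($K{\left(m,y \right)} = 4 \left(48 y + 46\right) = 4 \left(46 + 48 y\right) = 184 + 192 y$)
$\left(K{\left(13,-56 \right)} + A{\left(-28,-15 \right)}\right) \left(3239 + v{\left(-54 \right)}\right) = \left(\left(184 + 192 \left(-56\right)\right) - 3\right) \left(3239 + \frac{11}{2}\right) = \left(\left(184 - 10752\right) - 3\right) \frac{6489}{2} = \left(-10568 - 3\right) \frac{6489}{2} = \left(-10571\right) \frac{6489}{2} = - \frac{68595219}{2}$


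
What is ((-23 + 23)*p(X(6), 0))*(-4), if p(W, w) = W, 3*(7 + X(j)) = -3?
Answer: 0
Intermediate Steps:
X(j) = -8 (X(j) = -7 + (1/3)*(-3) = -7 - 1 = -8)
((-23 + 23)*p(X(6), 0))*(-4) = ((-23 + 23)*(-8))*(-4) = (0*(-8))*(-4) = 0*(-4) = 0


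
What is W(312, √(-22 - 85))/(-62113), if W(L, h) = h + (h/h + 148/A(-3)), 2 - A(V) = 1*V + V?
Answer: -39/124226 - I*√107/62113 ≈ -0.00031394 - 0.00016654*I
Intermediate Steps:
A(V) = 2 - 2*V (A(V) = 2 - (1*V + V) = 2 - (V + V) = 2 - 2*V)
W(L, h) = 39/2 + h (W(L, h) = h + (h/h + 148/(2 - 2*(-3))) = h + (1 + 148/(2 + 6)) = h + (1 + 148/8) = h + (1 + 148*(⅛)) = h + (1 + 37/2) = h + 39/2 = 39/2 + h)
W(312, √(-22 - 85))/(-62113) = (39/2 + √(-22 - 85))/(-62113) = (39/2 + √(-107))*(-1/62113) = (39/2 + I*√107)*(-1/62113) = -39/124226 - I*√107/62113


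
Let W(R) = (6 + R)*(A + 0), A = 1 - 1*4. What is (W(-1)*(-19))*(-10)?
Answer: -2850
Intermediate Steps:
A = -3 (A = 1 - 4 = -3)
W(R) = -18 - 3*R (W(R) = (6 + R)*(-3 + 0) = (6 + R)*(-3) = -18 - 3*R)
(W(-1)*(-19))*(-10) = ((-18 - 3*(-1))*(-19))*(-10) = ((-18 + 3)*(-19))*(-10) = -15*(-19)*(-10) = 285*(-10) = -2850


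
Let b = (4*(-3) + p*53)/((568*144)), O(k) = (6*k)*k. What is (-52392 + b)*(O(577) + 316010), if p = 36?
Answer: -25818419970343/213 ≈ -1.2121e+11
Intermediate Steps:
O(k) = 6*k²
b = 79/3408 (b = (4*(-3) + 36*53)/((568*144)) = (-12 + 1908)/81792 = 1896*(1/81792) = 79/3408 ≈ 0.023181)
(-52392 + b)*(O(577) + 316010) = (-52392 + 79/3408)*(6*577² + 316010) = -178551857*(6*332929 + 316010)/3408 = -178551857*(1997574 + 316010)/3408 = -178551857/3408*2313584 = -25818419970343/213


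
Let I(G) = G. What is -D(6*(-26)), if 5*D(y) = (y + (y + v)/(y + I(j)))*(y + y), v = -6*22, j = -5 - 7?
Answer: -67392/7 ≈ -9627.4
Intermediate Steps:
j = -12
v = -132
D(y) = 2*y*(y + (-132 + y)/(-12 + y))/5 (D(y) = ((y + (y - 132)/(y - 12))*(y + y))/5 = ((y + (-132 + y)/(-12 + y))*(2*y))/5 = (2*y*(y + (-132 + y)/(-12 + y)))/5 = 2*y*(y + (-132 + y)/(-12 + y))/5)
-D(6*(-26)) = -2*6*(-26)*(-132 + (6*(-26))² - 66*(-26))/(5*(-12 + 6*(-26))) = -2*(-156)*(-132 + (-156)² - 11*(-156))/(5*(-12 - 156)) = -2*(-156)*(-132 + 24336 + 1716)/(5*(-168)) = -2*(-156)*(-1)*25920/(5*168) = -1*67392/7 = -67392/7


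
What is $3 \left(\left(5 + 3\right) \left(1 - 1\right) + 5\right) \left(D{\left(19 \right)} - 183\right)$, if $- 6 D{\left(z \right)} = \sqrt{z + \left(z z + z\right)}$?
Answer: $-2745 - \frac{5 \sqrt{399}}{2} \approx -2794.9$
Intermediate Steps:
$D{\left(z \right)} = - \frac{\sqrt{z^{2} + 2 z}}{6}$ ($D{\left(z \right)} = - \frac{\sqrt{z + \left(z z + z\right)}}{6} = - \frac{\sqrt{z + \left(z^{2} + z\right)}}{6} = - \frac{\sqrt{z + \left(z + z^{2}\right)}}{6} = - \frac{\sqrt{z^{2} + 2 z}}{6}$)
$3 \left(\left(5 + 3\right) \left(1 - 1\right) + 5\right) \left(D{\left(19 \right)} - 183\right) = 3 \left(\left(5 + 3\right) \left(1 - 1\right) + 5\right) \left(- \frac{\sqrt{19 \left(2 + 19\right)}}{6} - 183\right) = 3 \left(8 \cdot 0 + 5\right) \left(- \frac{\sqrt{19 \cdot 21}}{6} - 183\right) = 3 \left(0 + 5\right) \left(- \frac{\sqrt{399}}{6} - 183\right) = 3 \cdot 5 \left(-183 - \frac{\sqrt{399}}{6}\right) = 15 \left(-183 - \frac{\sqrt{399}}{6}\right) = -2745 - \frac{5 \sqrt{399}}{2}$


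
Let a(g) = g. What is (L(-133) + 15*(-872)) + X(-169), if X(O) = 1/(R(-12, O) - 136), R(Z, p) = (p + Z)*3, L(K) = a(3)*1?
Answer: -8879284/679 ≈ -13077.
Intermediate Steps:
L(K) = 3 (L(K) = 3*1 = 3)
R(Z, p) = 3*Z + 3*p (R(Z, p) = (Z + p)*3 = 3*Z + 3*p)
X(O) = 1/(-172 + 3*O) (X(O) = 1/((3*(-12) + 3*O) - 136) = 1/((-36 + 3*O) - 136) = 1/(-172 + 3*O))
(L(-133) + 15*(-872)) + X(-169) = (3 + 15*(-872)) + 1/(-172 + 3*(-169)) = (3 - 13080) + 1/(-172 - 507) = -13077 + 1/(-679) = -13077 - 1/679 = -8879284/679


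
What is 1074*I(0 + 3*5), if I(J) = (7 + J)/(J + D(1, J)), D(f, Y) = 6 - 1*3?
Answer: 3938/3 ≈ 1312.7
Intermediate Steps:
D(f, Y) = 3 (D(f, Y) = 6 - 3 = 3)
I(J) = (7 + J)/(3 + J) (I(J) = (7 + J)/(J + 3) = (7 + J)/(3 + J))
1074*I(0 + 3*5) = 1074*((7 + (0 + 3*5))/(3 + (0 + 3*5))) = 1074*((7 + (0 + 15))/(3 + (0 + 15))) = 1074*((7 + 15)/(3 + 15)) = 1074*(22/18) = 1074*((1/18)*22) = 1074*(11/9) = 3938/3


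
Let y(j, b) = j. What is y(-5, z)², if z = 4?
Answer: 25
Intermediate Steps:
y(-5, z)² = (-5)² = 25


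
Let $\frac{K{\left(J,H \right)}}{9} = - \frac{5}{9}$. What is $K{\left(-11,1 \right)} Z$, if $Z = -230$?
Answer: $1150$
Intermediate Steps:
$K{\left(J,H \right)} = -5$ ($K{\left(J,H \right)} = 9 \left(- \frac{5}{9}\right) = -5$)
$K{\left(-11,1 \right)} Z = \left(-5\right) \left(-230\right) = 1150$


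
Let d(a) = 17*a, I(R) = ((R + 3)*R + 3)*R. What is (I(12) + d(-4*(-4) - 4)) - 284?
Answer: 2116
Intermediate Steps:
I(R) = R*(3 + R*(3 + R)) (I(R) = ((3 + R)*R + 3)*R = (R*(3 + R) + 3)*R = (3 + R*(3 + R))*R = R*(3 + R*(3 + R)))
(I(12) + d(-4*(-4) - 4)) - 284 = (12*(3 + 12² + 3*12) + 17*(-4*(-4) - 4)) - 284 = (12*(3 + 144 + 36) + 17*(16 - 4)) - 284 = (12*183 + 17*12) - 284 = (2196 + 204) - 284 = 2400 - 284 = 2116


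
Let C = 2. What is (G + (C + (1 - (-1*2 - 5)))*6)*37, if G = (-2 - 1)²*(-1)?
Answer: 1887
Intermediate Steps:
G = -9 (G = (-3)²*(-1) = 9*(-1) = -9)
(G + (C + (1 - (-1*2 - 5)))*6)*37 = (-9 + (2 + (1 - (-1*2 - 5)))*6)*37 = (-9 + (2 + (1 - (-2 - 5)))*6)*37 = (-9 + (2 + (1 - 1*(-7)))*6)*37 = (-9 + (2 + (1 + 7))*6)*37 = (-9 + (2 + 8)*6)*37 = (-9 + 10*6)*37 = (-9 + 60)*37 = 51*37 = 1887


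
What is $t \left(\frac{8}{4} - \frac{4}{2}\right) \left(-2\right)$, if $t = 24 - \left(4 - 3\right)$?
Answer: $0$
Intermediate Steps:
$t = 23$ ($t = 24 - \left(4 - 3\right) = 24 - 1 = 23$)
$t \left(\frac{8}{4} - \frac{4}{2}\right) \left(-2\right) = 23 \left(\frac{8}{4} - \frac{4}{2}\right) \left(-2\right) = 23 \left(8 \cdot \frac{1}{4} - 2\right) \left(-2\right) = 23 \left(2 - 2\right) \left(-2\right) = 23 \cdot 0 \left(-2\right) = 0 \left(-2\right) = 0$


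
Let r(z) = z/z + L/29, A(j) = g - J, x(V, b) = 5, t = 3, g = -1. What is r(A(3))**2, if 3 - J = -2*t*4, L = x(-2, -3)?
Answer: 1156/841 ≈ 1.3746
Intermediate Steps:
L = 5
J = 27 (J = 3 - (-2*3)*4 = 3 - (-6)*4 = 3 - 1*(-24) = 3 + 24 = 27)
A(j) = -28 (A(j) = -1 - 1*27 = -1 - 27 = -28)
r(z) = 34/29 (r(z) = z/z + 5/29 = 1 + 5*(1/29) = 1 + 5/29 = 34/29)
r(A(3))**2 = (34/29)**2 = 1156/841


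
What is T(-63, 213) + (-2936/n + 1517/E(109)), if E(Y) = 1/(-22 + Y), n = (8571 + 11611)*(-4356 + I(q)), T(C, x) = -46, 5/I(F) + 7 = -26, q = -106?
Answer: 191383530112403/1450611523 ≈ 1.3193e+5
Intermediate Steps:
I(F) = -5/33 (I(F) = 5/(-7 - 26) = 5/(-33) = 5*(-1/33) = -5/33)
n = -2901223046/33 (n = (8571 + 11611)*(-4356 - 5/33) = 20182*(-143753/33) = -2901223046/33 ≈ -8.7916e+7)
T(-63, 213) + (-2936/n + 1517/E(109)) = -46 + (-2936/(-2901223046/33) + 1517/(1/(-22 + 109))) = -46 + (-2936*(-33/2901223046) + 1517/(1/87)) = -46 + (48444/1450611523 + 1517/(1/87)) = -46 + (48444/1450611523 + 1517*87) = -46 + (48444/1450611523 + 131979) = -46 + 191450258242461/1450611523 = 191383530112403/1450611523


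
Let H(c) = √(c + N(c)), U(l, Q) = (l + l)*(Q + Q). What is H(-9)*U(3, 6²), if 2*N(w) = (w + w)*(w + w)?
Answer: 1296*√17 ≈ 5343.5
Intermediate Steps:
U(l, Q) = 4*Q*l (U(l, Q) = (2*l)*(2*Q) = 4*Q*l)
N(w) = 2*w² (N(w) = ((w + w)*(w + w))/2 = ((2*w)*(2*w))/2 = (4*w²)/2 = 2*w²)
H(c) = √(c + 2*c²)
H(-9)*U(3, 6²) = √(-9*(1 + 2*(-9)))*(4*6²*3) = √(-9*(1 - 18))*(4*36*3) = √(-9*(-17))*432 = √153*432 = (3*√17)*432 = 1296*√17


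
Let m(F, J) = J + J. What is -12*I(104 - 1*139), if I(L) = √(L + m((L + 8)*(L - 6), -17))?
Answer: -12*I*√69 ≈ -99.679*I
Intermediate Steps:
m(F, J) = 2*J
I(L) = √(-34 + L) (I(L) = √(L + 2*(-17)) = √(L - 34) = √(-34 + L))
-12*I(104 - 1*139) = -12*√(-34 + (104 - 1*139)) = -12*√(-34 + (104 - 139)) = -12*√(-34 - 35) = -12*I*√69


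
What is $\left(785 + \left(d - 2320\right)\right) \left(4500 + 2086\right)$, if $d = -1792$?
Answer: $-21911622$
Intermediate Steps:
$\left(785 + \left(d - 2320\right)\right) \left(4500 + 2086\right) = \left(785 - 4112\right) \left(4500 + 2086\right) = \left(785 - 4112\right) 6586 = \left(-3327\right) 6586 = -21911622$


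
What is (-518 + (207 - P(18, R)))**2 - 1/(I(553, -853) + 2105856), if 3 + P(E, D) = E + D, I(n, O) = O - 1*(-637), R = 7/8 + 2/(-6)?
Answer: 1796186050397/16845120 ≈ 1.0663e+5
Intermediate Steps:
R = 13/24 (R = 7*(1/8) + 2*(-1/6) = 7/8 - 1/3 = 13/24 ≈ 0.54167)
I(n, O) = 637 + O (I(n, O) = O + 637 = 637 + O)
P(E, D) = -3 + D + E (P(E, D) = -3 + (E + D) = -3 + (D + E) = -3 + D + E)
(-518 + (207 - P(18, R)))**2 - 1/(I(553, -853) + 2105856) = (-518 + (207 - (-3 + 13/24 + 18)))**2 - 1/((637 - 853) + 2105856) = (-518 + (207 - 1*373/24))**2 - 1/(-216 + 2105856) = (-518 + (207 - 373/24))**2 - 1/2105640 = (-518 + 4595/24)**2 - 1*1/2105640 = (-7837/24)**2 - 1/2105640 = 61418569/576 - 1/2105640 = 1796186050397/16845120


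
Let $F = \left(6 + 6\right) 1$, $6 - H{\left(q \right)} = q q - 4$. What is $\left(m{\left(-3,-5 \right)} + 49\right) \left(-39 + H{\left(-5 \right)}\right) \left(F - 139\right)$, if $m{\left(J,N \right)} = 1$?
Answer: $342900$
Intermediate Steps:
$H{\left(q \right)} = 10 - q^{2}$ ($H{\left(q \right)} = 6 - \left(q q - 4\right) = 6 - \left(q^{2} - 4\right) = 6 - \left(-4 + q^{2}\right) = 10 - q^{2}$)
$F = 12$ ($F = 12 \cdot 1 = 12$)
$\left(m{\left(-3,-5 \right)} + 49\right) \left(-39 + H{\left(-5 \right)}\right) \left(F - 139\right) = \left(1 + 49\right) \left(-39 + \left(10 - \left(-5\right)^{2}\right)\right) \left(12 - 139\right) = 50 \left(-39 + \left(10 - 25\right)\right) \left(-127\right) = 50 \left(-39 - 15\right) \left(-127\right) = 50 \left(-54\right) \left(-127\right) = \left(-2700\right) \left(-127\right) = 342900$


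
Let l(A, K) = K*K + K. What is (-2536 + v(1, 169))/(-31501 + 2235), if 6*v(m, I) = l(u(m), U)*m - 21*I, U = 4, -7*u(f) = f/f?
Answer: 18745/175596 ≈ 0.10675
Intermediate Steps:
u(f) = -⅐ (u(f) = -f/(7*f) = -⅐*1 = -⅐)
l(A, K) = K + K² (l(A, K) = K² + K = K + K²)
v(m, I) = -7*I/2 + 10*m/3 (v(m, I) = ((4*(1 + 4))*m - 21*I)/6 = ((4*5)*m - 21*I)/6 = (20*m - 21*I)/6 = (-21*I + 20*m)/6 = -7*I/2 + 10*m/3)
(-2536 + v(1, 169))/(-31501 + 2235) = (-2536 + (-7/2*169 + (10/3)*1))/(-31501 + 2235) = (-2536 + (-1183/2 + 10/3))/(-29266) = (-2536 - 3529/6)*(-1/29266) = -18745/6*(-1/29266) = 18745/175596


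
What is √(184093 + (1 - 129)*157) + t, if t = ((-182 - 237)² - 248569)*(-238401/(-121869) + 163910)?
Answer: -162043577581392/13541 + √163997 ≈ -1.1967e+10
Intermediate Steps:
t = -162043577581392/13541 (t = ((-419)² - 248569)*(-238401*(-1/121869) + 163910) = (175561 - 248569)*(26489/13541 + 163910) = -73008*2219531799/13541 = -162043577581392/13541 ≈ -1.1967e+10)
√(184093 + (1 - 129)*157) + t = √(184093 + (1 - 129)*157) - 162043577581392/13541 = √(184093 - 128*157) - 162043577581392/13541 = √(184093 - 20096) - 162043577581392/13541 = √163997 - 162043577581392/13541 = -162043577581392/13541 + √163997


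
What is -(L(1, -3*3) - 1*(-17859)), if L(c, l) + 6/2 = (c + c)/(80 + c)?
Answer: -1446338/81 ≈ -17856.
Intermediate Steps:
L(c, l) = -3 + 2*c/(80 + c) (L(c, l) = -3 + (c + c)/(80 + c) = -3 + (2*c)/(80 + c) = -3 + 2*c/(80 + c))
-(L(1, -3*3) - 1*(-17859)) = -((-240 - 1*1)/(80 + 1) - 1*(-17859)) = -((-240 - 1)/81 + 17859) = -((1/81)*(-241) + 17859) = -(-241/81 + 17859) = -1*1446338/81 = -1446338/81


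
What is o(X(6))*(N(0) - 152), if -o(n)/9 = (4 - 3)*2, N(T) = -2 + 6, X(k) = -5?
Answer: 2664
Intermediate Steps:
N(T) = 4
o(n) = -18 (o(n) = -9*(4 - 3)*2 = -9*2 = -18)
o(X(6))*(N(0) - 152) = -18*(4 - 152) = -18*(-148) = 2664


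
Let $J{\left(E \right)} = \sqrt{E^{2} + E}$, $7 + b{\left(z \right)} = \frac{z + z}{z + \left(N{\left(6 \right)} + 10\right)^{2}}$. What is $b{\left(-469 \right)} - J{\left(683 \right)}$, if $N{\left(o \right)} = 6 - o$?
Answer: $- \frac{1645}{369} - 6 \sqrt{12977} \approx -687.96$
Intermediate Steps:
$b{\left(z \right)} = -7 + \frac{2 z}{100 + z}$ ($b{\left(z \right)} = -7 + \frac{z + z}{z + \left(\left(6 - 6\right) + 10\right)^{2}} = -7 + \frac{2 z}{z + \left(\left(6 - 6\right) + 10\right)^{2}} = -7 + \frac{2 z}{z + \left(0 + 10\right)^{2}} = -7 + \frac{2 z}{z + 10^{2}} = -7 + \frac{2 z}{z + 100} = -7 + \frac{2 z}{100 + z}$)
$J{\left(E \right)} = \sqrt{E + E^{2}}$
$b{\left(-469 \right)} - J{\left(683 \right)} = \frac{5 \left(-140 - -469\right)}{100 - 469} - \sqrt{683 \left(1 + 683\right)} = \frac{5 \left(-140 + 469\right)}{-369} - \sqrt{683 \cdot 684} = 5 \left(- \frac{1}{369}\right) 329 - \sqrt{467172} = - \frac{1645}{369} - 6 \sqrt{12977}$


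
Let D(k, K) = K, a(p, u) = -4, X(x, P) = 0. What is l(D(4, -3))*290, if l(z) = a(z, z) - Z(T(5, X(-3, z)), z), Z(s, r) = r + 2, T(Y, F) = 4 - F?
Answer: -870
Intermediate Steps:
Z(s, r) = 2 + r
l(z) = -6 - z (l(z) = -4 - (2 + z) = -4 + (-2 - z) = -6 - z)
l(D(4, -3))*290 = (-6 - 1*(-3))*290 = (-6 + 3)*290 = -3*290 = -870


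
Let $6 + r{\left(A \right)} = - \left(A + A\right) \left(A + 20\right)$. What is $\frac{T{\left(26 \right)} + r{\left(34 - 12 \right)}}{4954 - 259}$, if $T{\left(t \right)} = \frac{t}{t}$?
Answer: $- \frac{1853}{4695} \approx -0.39468$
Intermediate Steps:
$T{\left(t \right)} = 1$
$r{\left(A \right)} = -6 - 2 A \left(20 + A\right)$ ($r{\left(A \right)} = -6 - \left(A + A\right) \left(A + 20\right) = -6 - 2 A \left(20 + A\right)$)
$\frac{T{\left(26 \right)} + r{\left(34 - 12 \right)}}{4954 - 259} = \frac{1 - \left(6 + 2 \left(34 - 12\right)^{2} + 40 \left(34 - 12\right)\right)}{4954 - 259} = \frac{1 - \left(886 + 968\right)}{4695} = \left(1 - 1854\right) \frac{1}{4695} = \left(-1853\right) \frac{1}{4695} = - \frac{1853}{4695}$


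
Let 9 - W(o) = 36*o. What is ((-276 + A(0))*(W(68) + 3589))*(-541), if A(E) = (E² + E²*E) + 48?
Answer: 141850200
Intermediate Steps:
A(E) = 48 + E² + E³ (A(E) = (E² + E³) + 48 = 48 + E² + E³)
W(o) = 9 - 36*o
((-276 + A(0))*(W(68) + 3589))*(-541) = ((-276 + (48 + 0² + 0³))*((9 - 36*68) + 3589))*(-541) = ((-276 + (48 + 0 + 0))*((9 - 2448) + 3589))*(-541) = ((-276 + 48)*(-2439 + 3589))*(-541) = -228*1150*(-541) = -262200*(-541) = 141850200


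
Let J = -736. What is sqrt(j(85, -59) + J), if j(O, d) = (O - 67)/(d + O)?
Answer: 11*I*sqrt(1027)/13 ≈ 27.117*I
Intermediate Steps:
j(O, d) = (-67 + O)/(O + d)
sqrt(j(85, -59) + J) = sqrt((-67 + 85)/(85 - 59) - 736) = sqrt(18/26 - 736) = sqrt((1/26)*18 - 736) = sqrt(9/13 - 736) = sqrt(-9559/13) = 11*I*sqrt(1027)/13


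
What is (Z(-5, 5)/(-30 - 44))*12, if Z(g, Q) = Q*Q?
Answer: -150/37 ≈ -4.0541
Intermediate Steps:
Z(g, Q) = Q²
(Z(-5, 5)/(-30 - 44))*12 = (5²/(-30 - 44))*12 = (25/(-74))*12 = -1/74*25*12 = -25/74*12 = -150/37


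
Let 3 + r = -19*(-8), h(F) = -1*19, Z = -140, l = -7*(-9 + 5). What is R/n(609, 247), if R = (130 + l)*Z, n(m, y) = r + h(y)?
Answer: -2212/13 ≈ -170.15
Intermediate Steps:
l = 28 (l = -7*(-4) = 28)
h(F) = -19
r = 149 (r = -3 - 19*(-8) = -3 + 152 = 149)
n(m, y) = 130 (n(m, y) = 149 - 19 = 130)
R = -22120 (R = (130 + 28)*(-140) = 158*(-140) = -22120)
R/n(609, 247) = -22120/130 = -22120*1/130 = -2212/13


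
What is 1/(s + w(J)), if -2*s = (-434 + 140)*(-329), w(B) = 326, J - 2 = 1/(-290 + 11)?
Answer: -1/48037 ≈ -2.0817e-5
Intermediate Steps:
J = 557/279 (J = 2 + 1/(-290 + 11) = 2 + 1/(-279) = 2 - 1/279 = 557/279 ≈ 1.9964)
s = -48363 (s = -(-434 + 140)*(-329)/2 = -(-147)*(-329) = -½*96726 = -48363)
1/(s + w(J)) = 1/(-48363 + 326) = 1/(-48037) = -1/48037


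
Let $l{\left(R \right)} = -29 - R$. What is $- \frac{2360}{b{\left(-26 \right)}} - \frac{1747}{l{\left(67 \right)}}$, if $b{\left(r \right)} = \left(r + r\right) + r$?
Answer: $\frac{20157}{416} \approx 48.454$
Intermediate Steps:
$b{\left(r \right)} = 3 r$ ($b{\left(r \right)} = 2 r + r = 3 r$)
$- \frac{2360}{b{\left(-26 \right)}} - \frac{1747}{l{\left(67 \right)}} = - \frac{2360}{3 \left(-26\right)} - \frac{1747}{-29 - 67} = - \frac{2360}{-78} - \frac{1747}{-29 - 67} = \left(-2360\right) \left(- \frac{1}{78}\right) - \frac{1747}{-96} = \frac{1180}{39} - - \frac{1747}{96} = \frac{1180}{39} + \frac{1747}{96} = \frac{20157}{416}$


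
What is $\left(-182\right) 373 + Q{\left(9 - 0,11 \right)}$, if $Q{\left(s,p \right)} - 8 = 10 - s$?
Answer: $-67877$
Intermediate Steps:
$Q{\left(s,p \right)} = 18 - s$ ($Q{\left(s,p \right)} = 8 - \left(-10 + s\right) = 18 - s$)
$\left(-182\right) 373 + Q{\left(9 - 0,11 \right)} = \left(-182\right) 373 + \left(18 - \left(9 - 0\right)\right) = -67886 + \left(18 - \left(9 + 0\right)\right) = -67886 + \left(18 - 9\right) = -67886 + 9 = -67877$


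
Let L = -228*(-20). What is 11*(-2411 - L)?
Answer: -76681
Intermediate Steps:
L = 4560
11*(-2411 - L) = 11*(-2411 - 1*4560) = 11*(-2411 - 4560) = 11*(-6971) = -76681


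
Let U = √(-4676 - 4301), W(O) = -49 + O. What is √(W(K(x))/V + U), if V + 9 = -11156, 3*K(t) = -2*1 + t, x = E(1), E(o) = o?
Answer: √(4957260 + 1121915025*I*√8977)/33495 ≈ 6.883 + 6.8827*I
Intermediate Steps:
x = 1
K(t) = -⅔ + t/3 (K(t) = (-2*1 + t)/3 = (-2 + t)/3 = -⅔ + t/3)
V = -11165 (V = -9 - 11156 = -11165)
U = I*√8977 (U = √(-8977) = I*√8977 ≈ 94.747*I)
√(W(K(x))/V + U) = √((-49 + (-⅔ + (⅓)*1))/(-11165) + I*√8977) = √((-49 + (-⅔ + ⅓))*(-1/11165) + I*√8977) = √((-49 - ⅓)*(-1/11165) + I*√8977) = √(-148/3*(-1/11165) + I*√8977) = √(148/33495 + I*√8977)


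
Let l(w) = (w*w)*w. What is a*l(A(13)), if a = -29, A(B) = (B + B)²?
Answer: -8958557504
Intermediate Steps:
A(B) = 4*B² (A(B) = (2*B)² = 4*B²)
l(w) = w³ (l(w) = w²*w = w³)
a*l(A(13)) = -29*(4*13²)³ = -29*(4*169)³ = -29*676³ = -29*308915776 = -8958557504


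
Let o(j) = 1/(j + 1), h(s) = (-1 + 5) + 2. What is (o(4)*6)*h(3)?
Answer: 36/5 ≈ 7.2000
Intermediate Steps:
h(s) = 6 (h(s) = 4 + 2 = 6)
o(j) = 1/(1 + j)
(o(4)*6)*h(3) = (6/(1 + 4))*6 = (6/5)*6 = 36/5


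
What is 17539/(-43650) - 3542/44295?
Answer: -62099887/128898450 ≈ -0.48177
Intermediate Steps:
17539/(-43650) - 3542/44295 = 17539*(-1/43650) - 3542*1/44295 = -17539/43650 - 3542/44295 = -62099887/128898450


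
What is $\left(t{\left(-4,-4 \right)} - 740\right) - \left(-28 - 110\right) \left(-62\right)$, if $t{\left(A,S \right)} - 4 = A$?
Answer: $-9296$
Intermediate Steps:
$t{\left(A,S \right)} = 4 + A$
$\left(t{\left(-4,-4 \right)} - 740\right) - \left(-28 - 110\right) \left(-62\right) = \left(\left(4 - 4\right) - 740\right) - \left(-28 - 110\right) \left(-62\right) = \left(0 - 740\right) - \left(-138\right) \left(-62\right) = -740 - 8556 = -9296$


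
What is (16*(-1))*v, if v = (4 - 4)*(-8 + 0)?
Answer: 0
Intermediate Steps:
v = 0 (v = 0*(-8) = 0)
(16*(-1))*v = (16*(-1))*0 = -16*0 = 0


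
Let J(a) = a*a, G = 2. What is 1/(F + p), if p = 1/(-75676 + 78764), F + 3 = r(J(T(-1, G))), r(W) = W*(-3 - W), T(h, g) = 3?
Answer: -3088/342767 ≈ -0.0090090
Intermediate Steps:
J(a) = a**2
F = -111 (F = -3 - 1*3**2*(3 + 3**2) = -3 - 1*9*(3 + 9) = -3 - 1*9*12 = -3 - 108 = -111)
p = 1/3088 ≈ 0.00032383
1/(F + p) = 1/(-111 + 1/3088) = 1/(-342767/3088) = -3088/342767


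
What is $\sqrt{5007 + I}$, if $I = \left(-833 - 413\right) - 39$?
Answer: $\sqrt{3722} \approx 61.008$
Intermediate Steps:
$I = -1285$ ($I = -1246 - 39 = -1285$)
$\sqrt{5007 + I} = \sqrt{5007 - 1285} = \sqrt{3722}$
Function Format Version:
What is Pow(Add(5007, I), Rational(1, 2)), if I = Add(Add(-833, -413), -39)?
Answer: Pow(3722, Rational(1, 2)) ≈ 61.008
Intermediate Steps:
I = -1285 (I = Add(-1246, -39) = -1285)
Pow(Add(5007, I), Rational(1, 2)) = Pow(Add(5007, -1285), Rational(1, 2)) = Pow(3722, Rational(1, 2))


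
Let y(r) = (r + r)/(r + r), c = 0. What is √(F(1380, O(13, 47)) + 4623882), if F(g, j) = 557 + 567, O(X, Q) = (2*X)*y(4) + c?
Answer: √4625006 ≈ 2150.6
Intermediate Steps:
y(r) = 1 (y(r) = (2*r)/((2*r)) = (2*r)*(1/(2*r)) = 1)
O(X, Q) = 2*X (O(X, Q) = (2*X)*1 + 0 = 2*X + 0 = 2*X)
F(g, j) = 1124
√(F(1380, O(13, 47)) + 4623882) = √(1124 + 4623882) = √4625006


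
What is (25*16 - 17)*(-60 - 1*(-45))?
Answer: -5745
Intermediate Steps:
(25*16 - 17)*(-60 - 1*(-45)) = (400 - 17)*(-60 + 45) = 383*(-15) = -5745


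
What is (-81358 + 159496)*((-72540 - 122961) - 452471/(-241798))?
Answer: -1846842354337563/120899 ≈ -1.5276e+10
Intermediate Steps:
(-81358 + 159496)*((-72540 - 122961) - 452471/(-241798)) = 78138*(-195501 - 452471*(-1/241798)) = 78138*(-195501 + 452471/241798) = 78138*(-47271298327/241798) = -1846842354337563/120899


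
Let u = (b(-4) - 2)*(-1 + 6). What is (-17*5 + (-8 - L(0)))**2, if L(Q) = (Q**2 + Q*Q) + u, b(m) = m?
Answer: 3969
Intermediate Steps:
u = -30 (u = (-4 - 2)*(-1 + 6) = -6*5 = -30)
L(Q) = -30 + 2*Q**2 (L(Q) = (Q**2 + Q*Q) - 30 = (Q**2 + Q**2) - 30 = 2*Q**2 - 30 = -30 + 2*Q**2)
(-17*5 + (-8 - L(0)))**2 = (-17*5 + (-8 - (-30 + 2*0**2)))**2 = (-85 + (-8 - (-30 + 2*0)))**2 = (-85 + (-8 - (-30 + 0)))**2 = (-85 + (-8 - 1*(-30)))**2 = (-85 + (-8 + 30))**2 = (-85 + 22)**2 = (-63)**2 = 3969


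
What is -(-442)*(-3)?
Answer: -1326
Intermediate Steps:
-(-442)*(-3) = -34*39 = -1326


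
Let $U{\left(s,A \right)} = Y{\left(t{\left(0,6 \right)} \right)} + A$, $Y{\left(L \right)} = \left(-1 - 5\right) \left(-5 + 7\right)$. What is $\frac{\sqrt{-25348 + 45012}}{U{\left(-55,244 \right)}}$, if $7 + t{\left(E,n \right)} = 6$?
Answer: $\frac{\sqrt{1229}}{58} \approx 0.60443$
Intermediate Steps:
$t{\left(E,n \right)} = -1$ ($t{\left(E,n \right)} = -7 + 6 = -1$)
$Y{\left(L \right)} = -12$ ($Y{\left(L \right)} = \left(-6\right) 2 = -12$)
$U{\left(s,A \right)} = -12 + A$
$\frac{\sqrt{-25348 + 45012}}{U{\left(-55,244 \right)}} = \frac{\sqrt{-25348 + 45012}}{-12 + 244} = \frac{\sqrt{19664}}{232} = 4 \sqrt{1229} \cdot \frac{1}{232} = \frac{\sqrt{1229}}{58}$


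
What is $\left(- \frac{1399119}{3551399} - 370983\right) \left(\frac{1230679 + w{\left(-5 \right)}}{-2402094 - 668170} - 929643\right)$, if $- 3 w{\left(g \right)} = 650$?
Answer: $\frac{470062993791576313677752}{1362966562417} \approx 3.4488 \cdot 10^{11}$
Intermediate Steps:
$w{\left(g \right)} = - \frac{650}{3}$ ($w{\left(g \right)} = \left(- \frac{1}{3}\right) 650 = - \frac{650}{3}$)
$\left(- \frac{1399119}{3551399} - 370983\right) \left(\frac{1230679 + w{\left(-5 \right)}}{-2402094 - 668170} - 929643\right) = \left(- \frac{1399119}{3551399} - 370983\right) \left(\frac{1230679 - \frac{650}{3}}{-2402094 - 668170} - 929643\right) = \left(\left(-1399119\right) \frac{1}{3551399} - 370983\right) \left(\frac{3691387}{3 \left(-3070264\right)} - 929643\right) = \left(- \frac{1399119}{3551399} - 370983\right) \left(\frac{3691387}{3} \left(- \frac{1}{3070264}\right) - 929643\right) = - \frac{1317510054336 \left(- \frac{3691387}{9210792} - 929643\right)}{3551399} = \left(- \frac{1317510054336}{3551399}\right) \left(- \frac{8562751998643}{9210792}\right) = \frac{470062993791576313677752}{1362966562417}$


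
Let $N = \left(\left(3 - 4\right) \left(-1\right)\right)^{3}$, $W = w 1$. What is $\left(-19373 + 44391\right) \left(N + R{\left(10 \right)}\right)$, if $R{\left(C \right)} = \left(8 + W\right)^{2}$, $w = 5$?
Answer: $4253060$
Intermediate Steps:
$W = 5$ ($W = 5 \cdot 1 = 5$)
$N = 1$ ($N = \left(\left(-1\right) \left(-1\right)\right)^{3} = 1^{3} = 1$)
$R{\left(C \right)} = 169$ ($R{\left(C \right)} = \left(8 + 5\right)^{2} = 13^{2} = 169$)
$\left(-19373 + 44391\right) \left(N + R{\left(10 \right)}\right) = \left(-19373 + 44391\right) \left(1 + 169\right) = 25018 \cdot 170 = 4253060$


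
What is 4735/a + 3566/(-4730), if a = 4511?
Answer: 3155162/10668515 ≈ 0.29575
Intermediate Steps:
4735/a + 3566/(-4730) = 4735/4511 + 3566/(-4730) = 4735*(1/4511) + 3566*(-1/4730) = 4735/4511 - 1783/2365 = 3155162/10668515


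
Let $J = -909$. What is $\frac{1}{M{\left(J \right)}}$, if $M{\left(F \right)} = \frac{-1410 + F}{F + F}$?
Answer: $\frac{606}{773} \approx 0.78396$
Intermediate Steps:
$M{\left(F \right)} = \frac{-1410 + F}{2 F}$
$\frac{1}{M{\left(J \right)}} = \frac{1}{\frac{1}{2} \frac{1}{-909} \left(-1410 - 909\right)} = \frac{1}{\frac{1}{2} \left(- \frac{1}{909}\right) \left(-2319\right)} = \frac{1}{\frac{773}{606}} = \frac{606}{773}$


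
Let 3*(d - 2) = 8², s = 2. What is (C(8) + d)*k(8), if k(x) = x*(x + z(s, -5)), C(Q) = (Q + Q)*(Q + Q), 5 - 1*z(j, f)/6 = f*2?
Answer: 656992/3 ≈ 2.1900e+5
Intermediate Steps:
z(j, f) = 30 - 12*f (z(j, f) = 30 - 6*f*2 = 30 - 12*f)
C(Q) = 4*Q² (C(Q) = (2*Q)*(2*Q) = 4*Q²)
k(x) = x*(90 + x) (k(x) = x*(x + (30 - 12*(-5))) = x*(x + (30 + 60)) = x*(x + 90) = x*(90 + x))
d = 70/3 (d = 2 + (⅓)*8² = 2 + (⅓)*64 = 2 + 64/3 = 70/3 ≈ 23.333)
(C(8) + d)*k(8) = (4*8² + 70/3)*(8*(90 + 8)) = (4*64 + 70/3)*(8*98) = (256 + 70/3)*784 = (838/3)*784 = 656992/3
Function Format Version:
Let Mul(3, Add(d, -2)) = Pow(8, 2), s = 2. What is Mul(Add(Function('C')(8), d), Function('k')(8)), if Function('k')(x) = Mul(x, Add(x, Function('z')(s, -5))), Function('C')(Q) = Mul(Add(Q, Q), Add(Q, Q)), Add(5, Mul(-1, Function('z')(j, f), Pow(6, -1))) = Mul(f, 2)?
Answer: Rational(656992, 3) ≈ 2.1900e+5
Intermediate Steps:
Function('z')(j, f) = Add(30, Mul(-12, f)) (Function('z')(j, f) = Add(30, Mul(-6, Mul(f, 2))) = Add(30, Mul(-6, Mul(2, f))) = Add(30, Mul(-12, f)))
Function('C')(Q) = Mul(4, Pow(Q, 2)) (Function('C')(Q) = Mul(Mul(2, Q), Mul(2, Q)) = Mul(4, Pow(Q, 2)))
Function('k')(x) = Mul(x, Add(90, x)) (Function('k')(x) = Mul(x, Add(x, Add(30, Mul(-12, -5)))) = Mul(x, Add(x, Add(30, 60))) = Mul(x, Add(x, 90)) = Mul(x, Add(90, x)))
d = Rational(70, 3) (d = Add(2, Mul(Rational(1, 3), Pow(8, 2))) = Add(2, Mul(Rational(1, 3), 64)) = Add(2, Rational(64, 3)) = Rational(70, 3) ≈ 23.333)
Mul(Add(Function('C')(8), d), Function('k')(8)) = Mul(Add(Mul(4, Pow(8, 2)), Rational(70, 3)), Mul(8, Add(90, 8))) = Mul(Add(Mul(4, 64), Rational(70, 3)), Mul(8, 98)) = Mul(Add(256, Rational(70, 3)), 784) = Mul(Rational(838, 3), 784) = Rational(656992, 3)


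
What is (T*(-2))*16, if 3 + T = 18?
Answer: -480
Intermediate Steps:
T = 15 (T = -3 + 18 = 15)
(T*(-2))*16 = (15*(-2))*16 = -30*16 = -480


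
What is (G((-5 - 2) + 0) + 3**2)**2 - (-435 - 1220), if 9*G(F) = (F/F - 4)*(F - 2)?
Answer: 1799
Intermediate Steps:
G(F) = 2/3 - F/3 (G(F) = ((F/F - 4)*(F - 2))/9 = ((1 - 4)*(-2 + F))/9 = (-3*(-2 + F))/9 = (6 - 3*F)/9 = 2/3 - F/3)
(G((-5 - 2) + 0) + 3**2)**2 - (-435 - 1220) = ((2/3 - ((-5 - 2) + 0)/3) + 3**2)**2 - (-435 - 1220) = ((2/3 - (-7 + 0)/3) + 9)**2 - 1*(-1655) = ((2/3 - 1/3*(-7)) + 9)**2 + 1655 = ((2/3 + 7/3) + 9)**2 + 1655 = (3 + 9)**2 + 1655 = 12**2 + 1655 = 144 + 1655 = 1799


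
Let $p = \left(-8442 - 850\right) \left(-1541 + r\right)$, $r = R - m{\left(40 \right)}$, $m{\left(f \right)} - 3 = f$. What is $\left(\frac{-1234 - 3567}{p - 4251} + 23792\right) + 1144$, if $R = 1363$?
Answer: $\frac{51100866215}{2049281} \approx 24936.0$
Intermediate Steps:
$m{\left(f \right)} = 3 + f$
$r = 1320$ ($r = 1363 - \left(3 + 40\right) = 1363 - 43 = 1320$)
$p = 2053532$ ($p = \left(-8442 - 850\right) \left(-1541 + 1320\right) = \left(-9292\right) \left(-221\right) = 2053532$)
$\left(\frac{-1234 - 3567}{p - 4251} + 23792\right) + 1144 = \left(\frac{-1234 - 3567}{2053532 - 4251} + 23792\right) + 1144 = \left(- \frac{4801}{2049281} + 23792\right) + 1144 = \frac{48756488751}{2049281} + 1144 = \frac{51100866215}{2049281}$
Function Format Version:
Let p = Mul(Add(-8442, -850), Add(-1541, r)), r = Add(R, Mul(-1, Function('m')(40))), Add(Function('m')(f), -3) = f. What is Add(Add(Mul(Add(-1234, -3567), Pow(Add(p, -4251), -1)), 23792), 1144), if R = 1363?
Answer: Rational(51100866215, 2049281) ≈ 24936.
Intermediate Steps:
Function('m')(f) = Add(3, f)
r = 1320 (r = Add(1363, Mul(-1, Add(3, 40))) = Add(1363, Mul(-1, 43)) = Add(1363, -43) = 1320)
p = 2053532 (p = Mul(Add(-8442, -850), Add(-1541, 1320)) = Mul(-9292, -221) = 2053532)
Add(Add(Mul(Add(-1234, -3567), Pow(Add(p, -4251), -1)), 23792), 1144) = Add(Add(Mul(Add(-1234, -3567), Pow(Add(2053532, -4251), -1)), 23792), 1144) = Add(Add(Mul(-4801, Pow(2049281, -1)), 23792), 1144) = Add(Add(Mul(-4801, Rational(1, 2049281)), 23792), 1144) = Add(Add(Rational(-4801, 2049281), 23792), 1144) = Add(Rational(48756488751, 2049281), 1144) = Rational(51100866215, 2049281)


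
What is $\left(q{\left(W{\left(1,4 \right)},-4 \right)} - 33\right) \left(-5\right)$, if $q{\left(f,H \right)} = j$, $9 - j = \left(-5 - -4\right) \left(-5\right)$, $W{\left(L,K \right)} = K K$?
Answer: $145$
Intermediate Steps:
$W{\left(L,K \right)} = K^{2}$
$j = 4$ ($j = 9 - \left(-5 - -4\right) \left(-5\right) = 9 - \left(-5 + 4\right) \left(-5\right) = 9 - \left(-1\right) \left(-5\right) = 9 - 5 = 4$)
$q{\left(f,H \right)} = 4$
$\left(q{\left(W{\left(1,4 \right)},-4 \right)} - 33\right) \left(-5\right) = \left(4 - 33\right) \left(-5\right) = \left(-29\right) \left(-5\right) = 145$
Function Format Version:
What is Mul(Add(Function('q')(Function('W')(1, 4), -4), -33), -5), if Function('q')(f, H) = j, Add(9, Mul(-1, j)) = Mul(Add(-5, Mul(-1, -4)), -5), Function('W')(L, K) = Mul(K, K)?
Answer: 145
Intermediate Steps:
Function('W')(L, K) = Pow(K, 2)
j = 4 (j = Add(9, Mul(-1, Mul(Add(-5, Mul(-1, -4)), -5))) = Add(9, Mul(-1, Mul(Add(-5, 4), -5))) = Add(9, Mul(-1, Mul(-1, -5))) = Add(9, Mul(-1, 5)) = Add(9, -5) = 4)
Function('q')(f, H) = 4
Mul(Add(Function('q')(Function('W')(1, 4), -4), -33), -5) = Mul(Add(4, -33), -5) = Mul(-29, -5) = 145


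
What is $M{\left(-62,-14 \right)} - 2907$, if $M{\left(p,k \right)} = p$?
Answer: $-2969$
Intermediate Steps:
$M{\left(-62,-14 \right)} - 2907 = -62 - 2907 = -2969$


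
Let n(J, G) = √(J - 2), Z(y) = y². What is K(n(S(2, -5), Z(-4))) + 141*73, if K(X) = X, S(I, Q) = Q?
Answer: 10293 + I*√7 ≈ 10293.0 + 2.6458*I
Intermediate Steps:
n(J, G) = √(-2 + J)
K(n(S(2, -5), Z(-4))) + 141*73 = √(-2 - 5) + 141*73 = √(-7) + 10293 = I*√7 + 10293 = 10293 + I*√7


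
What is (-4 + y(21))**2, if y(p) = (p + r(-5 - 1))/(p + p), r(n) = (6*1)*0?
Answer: 49/4 ≈ 12.250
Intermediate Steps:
r(n) = 0 (r(n) = 6*0 = 0)
y(p) = 1/2 (y(p) = (p + 0)/(p + p) = p/((2*p)) = p*(1/(2*p)) = 1/2)
(-4 + y(21))**2 = (-4 + 1/2)**2 = (-7/2)**2 = 49/4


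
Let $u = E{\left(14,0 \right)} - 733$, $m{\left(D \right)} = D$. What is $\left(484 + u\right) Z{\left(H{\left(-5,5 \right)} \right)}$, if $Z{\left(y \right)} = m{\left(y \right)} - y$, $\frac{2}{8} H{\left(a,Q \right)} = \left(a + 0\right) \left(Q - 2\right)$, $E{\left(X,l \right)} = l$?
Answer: $0$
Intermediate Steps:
$H{\left(a,Q \right)} = 4 a \left(-2 + Q\right)$ ($H{\left(a,Q \right)} = 4 \left(a + 0\right) \left(Q - 2\right) = 4 a \left(-2 + Q\right)$)
$Z{\left(y \right)} = 0$ ($Z{\left(y \right)} = y - y = 0$)
$u = -733$ ($u = 0 - 733 = -733$)
$\left(484 + u\right) Z{\left(H{\left(-5,5 \right)} \right)} = \left(484 - 733\right) 0 = \left(-249\right) 0 = 0$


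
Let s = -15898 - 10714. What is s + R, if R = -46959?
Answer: -73571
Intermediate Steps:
s = -26612
s + R = -26612 - 46959 = -73571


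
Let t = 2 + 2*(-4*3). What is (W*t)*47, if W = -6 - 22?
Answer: 28952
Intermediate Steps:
W = -28
t = -22 (t = 2 + 2*(-12) = 2 - 24 = -22)
(W*t)*47 = -28*(-22)*47 = 616*47 = 28952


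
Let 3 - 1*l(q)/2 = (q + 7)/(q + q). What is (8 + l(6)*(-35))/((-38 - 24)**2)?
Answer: -757/23064 ≈ -0.032822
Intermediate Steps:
l(q) = 6 - (7 + q)/q (l(q) = 6 - 2*(q + 7)/(q + q) = 6 - 2*(7 + q)/(2*q) = 6 - 2*(7 + q)*1/(2*q) = 6 - (7 + q)/q)
(8 + l(6)*(-35))/((-38 - 24)**2) = (8 + (5 - 7/6)*(-35))/((-38 - 24)**2) = (8 + (5 - 7*1/6)*(-35))/((-62)**2) = (8 + (5 - 7/6)*(-35))/3844 = (8 + (23/6)*(-35))*(1/3844) = (8 - 805/6)*(1/3844) = -757/6*1/3844 = -757/23064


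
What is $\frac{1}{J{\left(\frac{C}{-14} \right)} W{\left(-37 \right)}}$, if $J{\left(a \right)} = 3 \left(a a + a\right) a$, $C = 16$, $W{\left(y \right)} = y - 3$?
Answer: $\frac{343}{7680} \approx 0.044661$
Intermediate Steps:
$W{\left(y \right)} = -3 + y$
$J{\left(a \right)} = a \left(3 a + 3 a^{2}\right)$ ($J{\left(a \right)} = 3 \left(a^{2} + a\right) a = 3 \left(a + a^{2}\right) a = \left(3 a + 3 a^{2}\right) a = a \left(3 a + 3 a^{2}\right)$)
$\frac{1}{J{\left(\frac{C}{-14} \right)} W{\left(-37 \right)}} = \frac{1}{3 \left(\frac{16}{-14}\right)^{2} \left(1 + \frac{16}{-14}\right) \left(-3 - 37\right)} = \frac{1}{3 \left(16 \left(- \frac{1}{14}\right)\right)^{2} \left(1 + 16 \left(- \frac{1}{14}\right)\right) \left(-40\right)} = \frac{1}{3 \left(- \frac{8}{7}\right)^{2} \left(1 - \frac{8}{7}\right) \left(-40\right)} = \frac{1}{3 \cdot \frac{64}{49} \left(- \frac{1}{7}\right) \left(-40\right)} = \frac{1}{\left(- \frac{192}{343}\right) \left(-40\right)} = \frac{1}{\frac{7680}{343}} = \frac{343}{7680}$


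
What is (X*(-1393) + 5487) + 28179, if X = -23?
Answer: 65705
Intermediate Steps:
(X*(-1393) + 5487) + 28179 = (-23*(-1393) + 5487) + 28179 = (32039 + 5487) + 28179 = 37526 + 28179 = 65705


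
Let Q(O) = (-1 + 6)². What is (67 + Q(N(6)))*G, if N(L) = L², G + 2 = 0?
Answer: -184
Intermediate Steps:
G = -2 (G = -2 + 0 = -2)
Q(O) = 25 (Q(O) = 5² = 25)
(67 + Q(N(6)))*G = (67 + 25)*(-2) = 92*(-2) = -184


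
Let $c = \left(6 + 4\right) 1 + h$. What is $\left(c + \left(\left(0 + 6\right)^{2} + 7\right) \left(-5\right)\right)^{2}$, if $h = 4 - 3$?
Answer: $41616$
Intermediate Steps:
$h = 1$
$c = 11$ ($c = \left(6 + 4\right) 1 + 1 = 10 \cdot 1 + 1 = 10 + 1 = 11$)
$\left(c + \left(\left(0 + 6\right)^{2} + 7\right) \left(-5\right)\right)^{2} = \left(11 + \left(\left(0 + 6\right)^{2} + 7\right) \left(-5\right)\right)^{2} = \left(11 + \left(6^{2} + 7\right) \left(-5\right)\right)^{2} = \left(11 + \left(36 + 7\right) \left(-5\right)\right)^{2} = \left(11 + 43 \left(-5\right)\right)^{2} = \left(11 - 215\right)^{2} = \left(-204\right)^{2} = 41616$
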